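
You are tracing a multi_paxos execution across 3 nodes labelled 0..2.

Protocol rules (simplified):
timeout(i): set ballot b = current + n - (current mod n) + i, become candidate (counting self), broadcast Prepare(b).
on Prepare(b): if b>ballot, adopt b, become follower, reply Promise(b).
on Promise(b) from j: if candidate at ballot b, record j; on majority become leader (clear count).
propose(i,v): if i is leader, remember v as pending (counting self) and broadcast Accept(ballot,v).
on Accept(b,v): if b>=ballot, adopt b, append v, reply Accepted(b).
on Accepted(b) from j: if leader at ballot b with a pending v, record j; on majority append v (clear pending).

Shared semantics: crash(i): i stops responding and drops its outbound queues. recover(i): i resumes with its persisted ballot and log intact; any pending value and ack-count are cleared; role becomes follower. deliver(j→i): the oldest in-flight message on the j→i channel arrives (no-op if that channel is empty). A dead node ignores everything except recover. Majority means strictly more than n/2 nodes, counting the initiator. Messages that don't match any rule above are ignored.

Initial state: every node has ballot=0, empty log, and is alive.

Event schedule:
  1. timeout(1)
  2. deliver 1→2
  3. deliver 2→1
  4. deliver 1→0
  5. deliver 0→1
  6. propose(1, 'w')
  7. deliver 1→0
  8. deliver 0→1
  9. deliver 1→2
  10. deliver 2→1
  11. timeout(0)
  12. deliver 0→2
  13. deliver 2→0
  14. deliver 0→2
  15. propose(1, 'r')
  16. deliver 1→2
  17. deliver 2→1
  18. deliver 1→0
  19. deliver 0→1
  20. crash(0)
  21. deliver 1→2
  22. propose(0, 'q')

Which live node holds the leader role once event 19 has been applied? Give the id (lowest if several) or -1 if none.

0

step 1 timeout(1): 1={cand,b=4,log=-}
step 2 deliver 1→2: 2={foll,b=4,log=-}
step 3 deliver 2→1: 1={lead,b=4,log=-}
step 4 deliver 1→0: 0={foll,b=4,log=-}
step 5 deliver 0→1: —
step 6 propose(1,'w'): —
step 7 deliver 1→0: 0={foll,b=4,log=w}
step 8 deliver 0→1: 1={lead,b=4,log=w}
step 9 deliver 1→2: 2={foll,b=4,log=w}
step 10 deliver 2→1: —
step 11 timeout(0): 0={cand,b=6,log=w}
step 12 deliver 0→2: 2={foll,b=6,log=w}
step 13 deliver 2→0: 0={lead,b=6,log=w}
step 14 deliver 0→2: —
step 15 propose(1,'r'): —
step 16 deliver 1→2: —
step 17 deliver 2→1: —
step 18 deliver 1→0: —
step 19 deliver 0→1: 1={foll,b=6,log=w}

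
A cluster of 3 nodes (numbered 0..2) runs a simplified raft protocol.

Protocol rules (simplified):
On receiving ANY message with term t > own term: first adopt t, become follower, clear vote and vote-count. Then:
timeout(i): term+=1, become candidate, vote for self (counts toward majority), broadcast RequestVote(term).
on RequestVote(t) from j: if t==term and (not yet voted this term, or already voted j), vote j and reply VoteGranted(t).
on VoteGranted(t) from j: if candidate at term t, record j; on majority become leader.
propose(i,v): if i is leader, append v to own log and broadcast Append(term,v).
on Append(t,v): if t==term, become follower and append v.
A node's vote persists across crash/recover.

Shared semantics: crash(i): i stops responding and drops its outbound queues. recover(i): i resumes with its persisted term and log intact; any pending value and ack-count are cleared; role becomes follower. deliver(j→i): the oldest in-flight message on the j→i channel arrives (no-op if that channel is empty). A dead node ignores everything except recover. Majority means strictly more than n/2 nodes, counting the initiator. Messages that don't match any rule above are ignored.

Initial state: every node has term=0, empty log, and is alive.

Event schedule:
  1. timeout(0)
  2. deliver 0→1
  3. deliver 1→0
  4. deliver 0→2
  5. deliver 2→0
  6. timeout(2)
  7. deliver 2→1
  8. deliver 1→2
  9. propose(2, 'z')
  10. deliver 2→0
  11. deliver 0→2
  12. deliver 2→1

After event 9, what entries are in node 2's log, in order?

z

e1 timeout(0): 0[cand,t=1,-]
e2 deliver 0→1: 1[foll,t=1,-]
e3 deliver 1→0: 0[lead,t=1,-]
e4 deliver 0→2: 2[foll,t=1,-]
e5 deliver 2→0: ·
e6 timeout(2): 2[cand,t=2,-]
e7 deliver 2→1: 1[foll,t=2,-]
e8 deliver 1→2: 2[lead,t=2,-]
e9 propose(2,'z'): 2[lead,t=2,z]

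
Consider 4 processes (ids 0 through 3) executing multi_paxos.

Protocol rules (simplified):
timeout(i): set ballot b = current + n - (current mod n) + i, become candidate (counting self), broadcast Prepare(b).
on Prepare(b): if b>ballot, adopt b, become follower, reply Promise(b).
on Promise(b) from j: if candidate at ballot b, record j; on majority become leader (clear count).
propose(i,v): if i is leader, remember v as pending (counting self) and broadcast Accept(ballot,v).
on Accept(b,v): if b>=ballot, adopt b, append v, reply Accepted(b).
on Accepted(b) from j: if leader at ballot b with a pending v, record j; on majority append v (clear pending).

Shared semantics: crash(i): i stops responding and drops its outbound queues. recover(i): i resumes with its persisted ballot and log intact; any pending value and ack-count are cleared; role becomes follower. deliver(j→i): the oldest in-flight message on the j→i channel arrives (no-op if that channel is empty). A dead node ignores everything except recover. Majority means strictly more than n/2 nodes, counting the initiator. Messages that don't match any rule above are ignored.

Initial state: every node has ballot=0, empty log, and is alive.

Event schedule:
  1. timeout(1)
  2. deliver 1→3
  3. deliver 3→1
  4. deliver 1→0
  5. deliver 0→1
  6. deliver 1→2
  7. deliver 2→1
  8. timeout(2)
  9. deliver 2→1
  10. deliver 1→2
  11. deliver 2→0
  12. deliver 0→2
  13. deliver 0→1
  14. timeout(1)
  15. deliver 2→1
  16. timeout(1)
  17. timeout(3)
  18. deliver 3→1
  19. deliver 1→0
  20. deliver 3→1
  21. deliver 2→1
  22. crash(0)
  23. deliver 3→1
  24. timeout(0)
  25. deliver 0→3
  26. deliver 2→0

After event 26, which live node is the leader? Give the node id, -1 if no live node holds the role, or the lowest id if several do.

e1 timeout(1): 1[cand,b=5,-]
e2 deliver 1→3: 3[foll,b=5,-]
e3 deliver 3→1: ·
e4 deliver 1→0: 0[foll,b=5,-]
e5 deliver 0→1: 1[lead,b=5,-]
e6 deliver 1→2: 2[foll,b=5,-]
e7 deliver 2→1: ·
e8 timeout(2): 2[cand,b=10,-]
e9 deliver 2→1: 1[foll,b=10,-]
e10 deliver 1→2: ·
e11 deliver 2→0: 0[foll,b=10,-]
e12 deliver 0→2: 2[lead,b=10,-]
e13 deliver 0→1: ·
e14 timeout(1): 1[cand,b=13,-]
e15 deliver 2→1: ·
e16 timeout(1): 1[cand,b=17,-]
e17 timeout(3): 3[cand,b=11,-]
e18 deliver 3→1: ·
e19 deliver 1→0: 0[foll,b=13,-]
e20 deliver 3→1: ·
e21 deliver 2→1: ·
e22 crash(0): 0[✗foll,b=13,-]
e23 deliver 3→1: ·
e24 timeout(0): ·
e25 deliver 0→3: ·
e26 deliver 2→0: ·

2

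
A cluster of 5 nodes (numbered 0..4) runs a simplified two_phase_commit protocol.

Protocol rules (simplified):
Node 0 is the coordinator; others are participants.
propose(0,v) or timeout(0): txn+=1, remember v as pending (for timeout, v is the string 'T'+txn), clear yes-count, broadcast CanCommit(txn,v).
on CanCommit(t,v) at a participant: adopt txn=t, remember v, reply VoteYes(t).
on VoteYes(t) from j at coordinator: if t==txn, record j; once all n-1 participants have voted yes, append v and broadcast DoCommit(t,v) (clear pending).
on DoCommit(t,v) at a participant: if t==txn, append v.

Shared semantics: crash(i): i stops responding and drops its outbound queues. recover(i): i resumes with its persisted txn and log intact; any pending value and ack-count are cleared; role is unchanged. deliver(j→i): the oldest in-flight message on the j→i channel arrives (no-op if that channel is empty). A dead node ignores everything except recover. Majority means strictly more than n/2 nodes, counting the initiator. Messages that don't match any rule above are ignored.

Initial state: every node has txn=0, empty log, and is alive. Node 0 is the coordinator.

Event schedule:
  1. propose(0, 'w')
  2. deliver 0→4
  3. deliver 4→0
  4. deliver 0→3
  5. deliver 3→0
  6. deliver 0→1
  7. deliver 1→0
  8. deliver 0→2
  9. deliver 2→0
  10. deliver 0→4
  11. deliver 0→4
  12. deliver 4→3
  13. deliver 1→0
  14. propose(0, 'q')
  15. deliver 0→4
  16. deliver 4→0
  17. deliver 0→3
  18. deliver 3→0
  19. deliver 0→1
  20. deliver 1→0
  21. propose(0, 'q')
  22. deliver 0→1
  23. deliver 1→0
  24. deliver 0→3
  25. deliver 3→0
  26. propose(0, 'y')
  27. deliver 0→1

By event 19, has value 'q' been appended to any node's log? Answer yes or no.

1. propose(0,'w'):  <0:coor t1 ->
2. deliver 0→4:  <4:part t1 ->
3. deliver 4→0:  nop
4. deliver 0→3:  <3:part t1 ->
5. deliver 3→0:  nop
6. deliver 0→1:  <1:part t1 ->
7. deliver 1→0:  nop
8. deliver 0→2:  <2:part t1 ->
9. deliver 2→0:  <0:coor t1 w>
10. deliver 0→4:  <4:part t1 w>
11. deliver 0→4:  nop
12. deliver 4→3:  nop
13. deliver 1→0:  nop
14. propose(0,'q'):  <0:coor t2 w>
15. deliver 0→4:  <4:part t2 w>
16. deliver 4→0:  nop
17. deliver 0→3:  <3:part t1 w>
18. deliver 3→0:  nop
19. deliver 0→1:  <1:part t1 w>

no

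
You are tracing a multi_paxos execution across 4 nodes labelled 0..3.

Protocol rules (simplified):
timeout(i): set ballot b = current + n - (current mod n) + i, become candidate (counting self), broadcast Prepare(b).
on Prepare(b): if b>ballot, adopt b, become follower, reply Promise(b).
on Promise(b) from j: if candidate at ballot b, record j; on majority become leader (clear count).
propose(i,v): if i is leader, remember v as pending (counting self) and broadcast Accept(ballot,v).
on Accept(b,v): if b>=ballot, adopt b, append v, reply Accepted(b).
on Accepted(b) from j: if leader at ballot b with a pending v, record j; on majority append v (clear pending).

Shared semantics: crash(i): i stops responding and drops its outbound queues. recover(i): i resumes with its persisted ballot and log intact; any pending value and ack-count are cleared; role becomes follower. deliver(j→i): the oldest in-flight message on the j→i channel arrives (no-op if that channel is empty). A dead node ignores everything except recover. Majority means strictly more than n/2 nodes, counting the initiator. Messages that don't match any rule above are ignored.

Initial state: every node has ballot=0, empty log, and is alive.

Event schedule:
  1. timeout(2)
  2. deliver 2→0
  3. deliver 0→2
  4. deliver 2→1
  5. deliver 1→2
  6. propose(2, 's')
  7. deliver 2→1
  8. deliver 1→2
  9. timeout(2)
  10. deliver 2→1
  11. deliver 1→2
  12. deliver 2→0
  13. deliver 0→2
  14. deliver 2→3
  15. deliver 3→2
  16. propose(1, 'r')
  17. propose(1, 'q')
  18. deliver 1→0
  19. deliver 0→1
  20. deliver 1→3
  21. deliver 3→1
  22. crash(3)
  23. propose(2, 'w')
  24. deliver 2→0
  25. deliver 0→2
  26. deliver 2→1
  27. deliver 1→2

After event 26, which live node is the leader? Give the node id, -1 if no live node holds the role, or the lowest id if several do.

step 1 timeout(2): 2={cand,b=6,log=-}
step 2 deliver 2→0: 0={foll,b=6,log=-}
step 3 deliver 0→2: —
step 4 deliver 2→1: 1={foll,b=6,log=-}
step 5 deliver 1→2: 2={lead,b=6,log=-}
step 6 propose(2,'s'): —
step 7 deliver 2→1: 1={foll,b=6,log=s}
step 8 deliver 1→2: —
step 9 timeout(2): 2={cand,b=10,log=-}
step 10 deliver 2→1: 1={foll,b=10,log=s}
step 11 deliver 1→2: —
step 12 deliver 2→0: 0={foll,b=6,log=s}
step 13 deliver 0→2: —
step 14 deliver 2→3: 3={foll,b=6,log=-}
step 15 deliver 3→2: —
step 16 propose(1,'r'): —
step 17 propose(1,'q'): —
step 18 deliver 1→0: —
step 19 deliver 0→1: —
step 20 deliver 1→3: —
step 21 deliver 3→1: —
step 22 crash(3): 3={✗foll,b=6,log=-}
step 23 propose(2,'w'): —
step 24 deliver 2→0: 0={foll,b=10,log=s}
step 25 deliver 0→2: 2={lead,b=10,log=-}
step 26 deliver 2→1: —

2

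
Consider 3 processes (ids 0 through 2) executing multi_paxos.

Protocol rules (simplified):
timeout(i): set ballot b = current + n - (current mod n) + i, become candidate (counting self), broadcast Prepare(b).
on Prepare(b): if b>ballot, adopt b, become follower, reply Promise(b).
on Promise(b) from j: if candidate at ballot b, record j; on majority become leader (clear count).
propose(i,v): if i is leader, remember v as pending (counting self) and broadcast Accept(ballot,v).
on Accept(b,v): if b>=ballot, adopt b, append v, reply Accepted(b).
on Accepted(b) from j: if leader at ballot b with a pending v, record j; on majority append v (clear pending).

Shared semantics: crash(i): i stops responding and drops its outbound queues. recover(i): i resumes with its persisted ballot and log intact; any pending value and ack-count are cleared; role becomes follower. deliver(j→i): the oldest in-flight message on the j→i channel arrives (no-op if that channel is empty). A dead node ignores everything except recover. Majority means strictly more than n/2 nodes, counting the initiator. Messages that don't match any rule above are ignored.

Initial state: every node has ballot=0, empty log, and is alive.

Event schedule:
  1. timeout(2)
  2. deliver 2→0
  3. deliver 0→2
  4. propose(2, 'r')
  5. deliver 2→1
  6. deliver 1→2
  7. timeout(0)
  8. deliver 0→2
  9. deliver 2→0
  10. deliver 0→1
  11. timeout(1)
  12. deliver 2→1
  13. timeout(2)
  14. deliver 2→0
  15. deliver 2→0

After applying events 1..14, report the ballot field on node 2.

11

step 1 timeout(2): 2={cand,b=5,log=-}
step 2 deliver 2→0: 0={foll,b=5,log=-}
step 3 deliver 0→2: 2={lead,b=5,log=-}
step 4 propose(2,'r'): —
step 5 deliver 2→1: 1={foll,b=5,log=-}
step 6 deliver 1→2: —
step 7 timeout(0): 0={cand,b=6,log=-}
step 8 deliver 0→2: 2={foll,b=6,log=-}
step 9 deliver 2→0: —
step 10 deliver 0→1: 1={foll,b=6,log=-}
step 11 timeout(1): 1={cand,b=10,log=-}
step 12 deliver 2→1: —
step 13 timeout(2): 2={cand,b=11,log=-}
step 14 deliver 2→0: 0={lead,b=6,log=-}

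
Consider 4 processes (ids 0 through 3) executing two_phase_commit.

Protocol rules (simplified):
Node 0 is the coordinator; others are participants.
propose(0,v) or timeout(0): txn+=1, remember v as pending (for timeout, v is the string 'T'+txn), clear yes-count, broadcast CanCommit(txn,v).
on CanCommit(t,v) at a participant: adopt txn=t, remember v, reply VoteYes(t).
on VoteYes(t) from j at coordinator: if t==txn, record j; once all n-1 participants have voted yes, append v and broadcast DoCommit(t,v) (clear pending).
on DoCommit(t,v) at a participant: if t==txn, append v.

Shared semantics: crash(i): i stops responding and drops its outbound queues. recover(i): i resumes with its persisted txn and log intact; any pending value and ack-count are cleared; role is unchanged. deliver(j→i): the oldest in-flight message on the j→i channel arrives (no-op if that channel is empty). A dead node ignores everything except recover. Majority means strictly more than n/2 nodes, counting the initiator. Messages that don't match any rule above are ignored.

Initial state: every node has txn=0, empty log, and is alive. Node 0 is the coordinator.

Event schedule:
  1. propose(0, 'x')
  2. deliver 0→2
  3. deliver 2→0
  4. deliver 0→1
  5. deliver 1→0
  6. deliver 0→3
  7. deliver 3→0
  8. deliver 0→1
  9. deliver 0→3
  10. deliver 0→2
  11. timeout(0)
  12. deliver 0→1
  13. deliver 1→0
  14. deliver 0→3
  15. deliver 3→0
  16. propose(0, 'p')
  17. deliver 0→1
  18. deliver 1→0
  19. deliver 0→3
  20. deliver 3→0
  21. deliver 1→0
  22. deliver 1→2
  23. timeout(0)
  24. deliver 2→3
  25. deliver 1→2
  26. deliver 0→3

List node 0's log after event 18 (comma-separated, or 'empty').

x

after 1 — propose(0,'x'): n0:coor/t1/[-]
after 2 — deliver 0→2: n2:part/t1/[-]
after 3 — deliver 2→0: ·
after 4 — deliver 0→1: n1:part/t1/[-]
after 5 — deliver 1→0: ·
after 6 — deliver 0→3: n3:part/t1/[-]
after 7 — deliver 3→0: n0:coor/t1/[x]
after 8 — deliver 0→1: n1:part/t1/[x]
after 9 — deliver 0→3: n3:part/t1/[x]
after 10 — deliver 0→2: n2:part/t1/[x]
after 11 — timeout(0): n0:coor/t2/[x]
after 12 — deliver 0→1: n1:part/t2/[x]
after 13 — deliver 1→0: ·
after 14 — deliver 0→3: n3:part/t2/[x]
after 15 — deliver 3→0: ·
after 16 — propose(0,'p'): n0:coor/t3/[x]
after 17 — deliver 0→1: n1:part/t3/[x]
after 18 — deliver 1→0: ·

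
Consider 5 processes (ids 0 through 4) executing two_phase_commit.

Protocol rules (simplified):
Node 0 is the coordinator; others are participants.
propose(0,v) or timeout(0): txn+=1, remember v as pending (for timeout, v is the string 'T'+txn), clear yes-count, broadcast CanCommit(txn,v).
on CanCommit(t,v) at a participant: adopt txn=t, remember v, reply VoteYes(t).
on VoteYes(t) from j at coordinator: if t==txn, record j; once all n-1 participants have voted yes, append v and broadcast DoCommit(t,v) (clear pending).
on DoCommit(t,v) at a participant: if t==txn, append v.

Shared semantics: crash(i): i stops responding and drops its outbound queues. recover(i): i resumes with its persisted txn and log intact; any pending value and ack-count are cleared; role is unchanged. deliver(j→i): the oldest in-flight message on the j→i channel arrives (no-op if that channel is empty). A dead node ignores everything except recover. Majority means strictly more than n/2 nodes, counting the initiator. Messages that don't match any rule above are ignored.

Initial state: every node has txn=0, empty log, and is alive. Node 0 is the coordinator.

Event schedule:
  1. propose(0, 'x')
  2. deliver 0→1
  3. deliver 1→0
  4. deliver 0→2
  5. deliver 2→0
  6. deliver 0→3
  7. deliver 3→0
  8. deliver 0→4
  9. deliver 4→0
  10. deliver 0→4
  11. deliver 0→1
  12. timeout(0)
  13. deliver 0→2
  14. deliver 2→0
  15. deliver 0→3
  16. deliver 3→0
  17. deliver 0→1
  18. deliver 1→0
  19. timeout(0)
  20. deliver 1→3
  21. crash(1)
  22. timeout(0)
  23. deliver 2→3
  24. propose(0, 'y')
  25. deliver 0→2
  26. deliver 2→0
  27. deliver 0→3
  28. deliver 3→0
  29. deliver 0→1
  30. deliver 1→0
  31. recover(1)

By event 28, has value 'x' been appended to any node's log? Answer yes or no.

yes

step 1 propose(0,'x'): 0={coor,t=1,log=-}
step 2 deliver 0→1: 1={part,t=1,log=-}
step 3 deliver 1→0: —
step 4 deliver 0→2: 2={part,t=1,log=-}
step 5 deliver 2→0: —
step 6 deliver 0→3: 3={part,t=1,log=-}
step 7 deliver 3→0: —
step 8 deliver 0→4: 4={part,t=1,log=-}
step 9 deliver 4→0: 0={coor,t=1,log=x}
step 10 deliver 0→4: 4={part,t=1,log=x}
step 11 deliver 0→1: 1={part,t=1,log=x}
step 12 timeout(0): 0={coor,t=2,log=x}
step 13 deliver 0→2: 2={part,t=1,log=x}
step 14 deliver 2→0: —
step 15 deliver 0→3: 3={part,t=1,log=x}
step 16 deliver 3→0: —
step 17 deliver 0→1: 1={part,t=2,log=x}
step 18 deliver 1→0: —
step 19 timeout(0): 0={coor,t=3,log=x}
step 20 deliver 1→3: —
step 21 crash(1): 1={✗part,t=2,log=x}
step 22 timeout(0): 0={coor,t=4,log=x}
step 23 deliver 2→3: —
step 24 propose(0,'y'): 0={coor,t=5,log=x}
step 25 deliver 0→2: 2={part,t=2,log=x}
step 26 deliver 2→0: —
step 27 deliver 0→3: 3={part,t=2,log=x}
step 28 deliver 3→0: —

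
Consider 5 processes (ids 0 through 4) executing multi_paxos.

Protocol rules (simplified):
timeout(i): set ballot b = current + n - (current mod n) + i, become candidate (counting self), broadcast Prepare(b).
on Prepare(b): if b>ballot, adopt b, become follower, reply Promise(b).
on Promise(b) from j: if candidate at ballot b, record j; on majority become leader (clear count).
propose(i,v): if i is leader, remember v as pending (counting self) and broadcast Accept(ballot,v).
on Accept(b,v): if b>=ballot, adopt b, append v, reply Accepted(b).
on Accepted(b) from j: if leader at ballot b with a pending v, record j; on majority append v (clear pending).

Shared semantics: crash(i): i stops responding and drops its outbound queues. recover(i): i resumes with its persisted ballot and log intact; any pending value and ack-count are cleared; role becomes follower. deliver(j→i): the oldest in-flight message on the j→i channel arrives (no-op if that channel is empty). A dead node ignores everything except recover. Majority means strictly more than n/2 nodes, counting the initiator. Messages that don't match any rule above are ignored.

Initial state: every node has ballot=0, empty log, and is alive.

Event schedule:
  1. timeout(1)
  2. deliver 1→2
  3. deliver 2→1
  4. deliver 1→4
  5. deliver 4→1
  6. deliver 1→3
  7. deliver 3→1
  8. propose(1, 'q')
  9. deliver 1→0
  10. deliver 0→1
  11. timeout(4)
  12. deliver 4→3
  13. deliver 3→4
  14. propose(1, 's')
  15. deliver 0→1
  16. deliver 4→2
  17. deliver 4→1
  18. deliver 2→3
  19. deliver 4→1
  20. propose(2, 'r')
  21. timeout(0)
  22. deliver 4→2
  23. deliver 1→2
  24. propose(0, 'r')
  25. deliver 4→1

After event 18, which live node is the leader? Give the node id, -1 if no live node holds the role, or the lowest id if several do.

-1

after 1 — timeout(1): n1:cand/b6/[-]
after 2 — deliver 1→2: n2:foll/b6/[-]
after 3 — deliver 2→1: ·
after 4 — deliver 1→4: n4:foll/b6/[-]
after 5 — deliver 4→1: n1:lead/b6/[-]
after 6 — deliver 1→3: n3:foll/b6/[-]
after 7 — deliver 3→1: ·
after 8 — propose(1,'q'): ·
after 9 — deliver 1→0: n0:foll/b6/[-]
after 10 — deliver 0→1: ·
after 11 — timeout(4): n4:cand/b14/[-]
after 12 — deliver 4→3: n3:foll/b14/[-]
after 13 — deliver 3→4: ·
after 14 — propose(1,'s'): ·
after 15 — deliver 0→1: ·
after 16 — deliver 4→2: n2:foll/b14/[-]
after 17 — deliver 4→1: n1:foll/b14/[-]
after 18 — deliver 2→3: ·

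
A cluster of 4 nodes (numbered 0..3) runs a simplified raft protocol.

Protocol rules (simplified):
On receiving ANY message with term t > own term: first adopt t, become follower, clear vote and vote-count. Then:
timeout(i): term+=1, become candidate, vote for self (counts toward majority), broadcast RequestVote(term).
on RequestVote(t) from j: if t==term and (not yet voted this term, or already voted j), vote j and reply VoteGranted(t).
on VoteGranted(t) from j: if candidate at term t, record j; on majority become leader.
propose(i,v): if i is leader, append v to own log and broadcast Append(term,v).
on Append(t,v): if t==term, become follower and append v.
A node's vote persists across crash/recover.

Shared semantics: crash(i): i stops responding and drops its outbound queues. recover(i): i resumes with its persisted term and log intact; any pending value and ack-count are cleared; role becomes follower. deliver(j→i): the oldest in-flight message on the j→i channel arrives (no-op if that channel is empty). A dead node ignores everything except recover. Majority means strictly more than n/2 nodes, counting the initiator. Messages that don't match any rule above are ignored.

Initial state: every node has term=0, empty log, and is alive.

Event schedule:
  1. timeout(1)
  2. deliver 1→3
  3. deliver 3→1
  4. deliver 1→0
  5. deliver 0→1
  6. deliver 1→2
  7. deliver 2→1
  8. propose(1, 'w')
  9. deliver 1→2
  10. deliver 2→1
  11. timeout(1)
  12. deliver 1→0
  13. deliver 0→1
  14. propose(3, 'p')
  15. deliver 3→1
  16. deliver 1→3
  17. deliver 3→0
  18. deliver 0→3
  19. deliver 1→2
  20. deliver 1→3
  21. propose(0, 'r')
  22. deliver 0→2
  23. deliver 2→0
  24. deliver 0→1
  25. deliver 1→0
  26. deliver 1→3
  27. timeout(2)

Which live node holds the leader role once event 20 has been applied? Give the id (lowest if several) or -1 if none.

step 1 timeout(1): 1={cand,t=1,log=-}
step 2 deliver 1→3: 3={foll,t=1,log=-}
step 3 deliver 3→1: —
step 4 deliver 1→0: 0={foll,t=1,log=-}
step 5 deliver 0→1: 1={lead,t=1,log=-}
step 6 deliver 1→2: 2={foll,t=1,log=-}
step 7 deliver 2→1: —
step 8 propose(1,'w'): 1={lead,t=1,log=w}
step 9 deliver 1→2: 2={foll,t=1,log=w}
step 10 deliver 2→1: —
step 11 timeout(1): 1={cand,t=2,log=w}
step 12 deliver 1→0: 0={foll,t=1,log=w}
step 13 deliver 0→1: —
step 14 propose(3,'p'): —
step 15 deliver 3→1: —
step 16 deliver 1→3: 3={foll,t=1,log=w}
step 17 deliver 3→0: —
step 18 deliver 0→3: —
step 19 deliver 1→2: 2={foll,t=2,log=w}
step 20 deliver 1→3: 3={foll,t=2,log=w}

-1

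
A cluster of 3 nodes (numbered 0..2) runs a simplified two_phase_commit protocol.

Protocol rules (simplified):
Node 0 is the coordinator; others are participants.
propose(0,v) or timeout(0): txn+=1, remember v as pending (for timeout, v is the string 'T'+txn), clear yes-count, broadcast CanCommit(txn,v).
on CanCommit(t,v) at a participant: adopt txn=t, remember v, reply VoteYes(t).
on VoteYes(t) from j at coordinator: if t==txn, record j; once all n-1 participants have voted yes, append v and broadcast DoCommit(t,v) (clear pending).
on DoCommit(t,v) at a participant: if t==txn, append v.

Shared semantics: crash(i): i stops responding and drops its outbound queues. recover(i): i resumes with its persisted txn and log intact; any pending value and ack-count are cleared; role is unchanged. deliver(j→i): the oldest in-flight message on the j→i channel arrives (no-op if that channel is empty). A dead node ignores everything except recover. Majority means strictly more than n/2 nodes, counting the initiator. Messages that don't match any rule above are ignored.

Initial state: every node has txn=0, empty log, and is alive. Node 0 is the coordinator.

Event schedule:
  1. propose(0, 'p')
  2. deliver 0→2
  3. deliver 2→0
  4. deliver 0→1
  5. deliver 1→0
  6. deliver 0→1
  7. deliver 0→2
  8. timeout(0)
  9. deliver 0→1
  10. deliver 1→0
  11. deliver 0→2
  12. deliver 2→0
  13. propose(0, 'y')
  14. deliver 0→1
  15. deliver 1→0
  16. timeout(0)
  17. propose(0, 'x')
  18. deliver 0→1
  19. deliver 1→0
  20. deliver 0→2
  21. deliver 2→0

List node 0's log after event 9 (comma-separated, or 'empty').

1. propose(0,'p'):  <0:coor t1 ->
2. deliver 0→2:  <2:part t1 ->
3. deliver 2→0:  nop
4. deliver 0→1:  <1:part t1 ->
5. deliver 1→0:  <0:coor t1 p>
6. deliver 0→1:  <1:part t1 p>
7. deliver 0→2:  <2:part t1 p>
8. timeout(0):  <0:coor t2 p>
9. deliver 0→1:  <1:part t2 p>

p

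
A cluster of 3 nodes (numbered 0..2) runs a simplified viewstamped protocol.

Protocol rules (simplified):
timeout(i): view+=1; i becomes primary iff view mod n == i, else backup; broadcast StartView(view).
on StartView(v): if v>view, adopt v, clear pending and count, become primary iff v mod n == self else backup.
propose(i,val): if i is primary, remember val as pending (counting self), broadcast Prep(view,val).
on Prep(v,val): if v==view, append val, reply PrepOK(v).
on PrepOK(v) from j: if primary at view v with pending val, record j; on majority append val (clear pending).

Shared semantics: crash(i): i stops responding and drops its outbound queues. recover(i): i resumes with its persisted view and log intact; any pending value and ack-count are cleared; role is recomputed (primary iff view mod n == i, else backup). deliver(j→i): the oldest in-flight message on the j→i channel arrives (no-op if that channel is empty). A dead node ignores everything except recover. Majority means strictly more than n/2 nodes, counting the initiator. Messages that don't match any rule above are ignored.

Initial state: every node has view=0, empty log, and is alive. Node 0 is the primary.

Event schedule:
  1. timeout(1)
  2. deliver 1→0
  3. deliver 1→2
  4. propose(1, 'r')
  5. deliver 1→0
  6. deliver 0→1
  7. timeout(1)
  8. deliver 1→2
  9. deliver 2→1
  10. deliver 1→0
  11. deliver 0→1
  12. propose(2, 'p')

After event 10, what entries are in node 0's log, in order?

r

e1 timeout(1): 1[prim,v=1,-]
e2 deliver 1→0: 0[back,v=1,-]
e3 deliver 1→2: 2[back,v=1,-]
e4 propose(1,'r'): ·
e5 deliver 1→0: 0[back,v=1,r]
e6 deliver 0→1: 1[prim,v=1,r]
e7 timeout(1): 1[back,v=2,r]
e8 deliver 1→2: 2[back,v=1,r]
e9 deliver 2→1: ·
e10 deliver 1→0: 0[back,v=2,r]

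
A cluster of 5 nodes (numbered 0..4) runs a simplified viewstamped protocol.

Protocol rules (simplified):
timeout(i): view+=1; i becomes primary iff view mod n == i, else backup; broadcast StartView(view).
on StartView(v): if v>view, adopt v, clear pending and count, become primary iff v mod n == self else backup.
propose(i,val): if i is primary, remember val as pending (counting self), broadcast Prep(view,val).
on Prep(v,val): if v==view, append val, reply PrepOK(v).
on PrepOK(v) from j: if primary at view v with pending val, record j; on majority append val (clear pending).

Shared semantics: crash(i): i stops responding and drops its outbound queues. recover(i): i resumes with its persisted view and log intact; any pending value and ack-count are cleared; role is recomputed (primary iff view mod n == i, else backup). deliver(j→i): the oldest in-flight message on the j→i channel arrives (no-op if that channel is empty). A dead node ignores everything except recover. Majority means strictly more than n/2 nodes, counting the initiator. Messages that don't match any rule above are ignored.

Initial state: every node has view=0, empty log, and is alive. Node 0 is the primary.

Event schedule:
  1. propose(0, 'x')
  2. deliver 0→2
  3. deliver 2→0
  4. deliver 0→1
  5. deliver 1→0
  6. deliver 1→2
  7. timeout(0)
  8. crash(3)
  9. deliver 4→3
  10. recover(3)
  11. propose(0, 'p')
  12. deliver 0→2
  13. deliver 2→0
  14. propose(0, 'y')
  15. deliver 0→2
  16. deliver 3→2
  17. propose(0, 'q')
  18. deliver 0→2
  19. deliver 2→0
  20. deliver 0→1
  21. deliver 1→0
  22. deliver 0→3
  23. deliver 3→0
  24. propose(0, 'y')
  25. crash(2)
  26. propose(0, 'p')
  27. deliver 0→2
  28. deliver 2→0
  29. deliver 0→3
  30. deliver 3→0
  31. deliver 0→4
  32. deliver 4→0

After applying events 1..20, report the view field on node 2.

[1] propose(0,'x') → ∅
[2] deliver 0→2 → N2(back v0 [x])
[3] deliver 2→0 → ∅
[4] deliver 0→1 → N1(back v0 [x])
[5] deliver 1→0 → N0(prim v0 [x])
[6] deliver 1→2 → ∅
[7] timeout(0) → N0(back v1 [x])
[8] crash(3) → N3(✗back v0 [-])
[9] deliver 4→3 → ∅
[10] recover(3) → N3(back v0 [-])
[11] propose(0,'p') → ∅
[12] deliver 0→2 → N2(back v1 [x])
[13] deliver 2→0 → ∅
[14] propose(0,'y') → ∅
[15] deliver 0→2 → ∅
[16] deliver 3→2 → ∅
[17] propose(0,'q') → ∅
[18] deliver 0→2 → ∅
[19] deliver 2→0 → ∅
[20] deliver 0→1 → N1(prim v1 [x])

1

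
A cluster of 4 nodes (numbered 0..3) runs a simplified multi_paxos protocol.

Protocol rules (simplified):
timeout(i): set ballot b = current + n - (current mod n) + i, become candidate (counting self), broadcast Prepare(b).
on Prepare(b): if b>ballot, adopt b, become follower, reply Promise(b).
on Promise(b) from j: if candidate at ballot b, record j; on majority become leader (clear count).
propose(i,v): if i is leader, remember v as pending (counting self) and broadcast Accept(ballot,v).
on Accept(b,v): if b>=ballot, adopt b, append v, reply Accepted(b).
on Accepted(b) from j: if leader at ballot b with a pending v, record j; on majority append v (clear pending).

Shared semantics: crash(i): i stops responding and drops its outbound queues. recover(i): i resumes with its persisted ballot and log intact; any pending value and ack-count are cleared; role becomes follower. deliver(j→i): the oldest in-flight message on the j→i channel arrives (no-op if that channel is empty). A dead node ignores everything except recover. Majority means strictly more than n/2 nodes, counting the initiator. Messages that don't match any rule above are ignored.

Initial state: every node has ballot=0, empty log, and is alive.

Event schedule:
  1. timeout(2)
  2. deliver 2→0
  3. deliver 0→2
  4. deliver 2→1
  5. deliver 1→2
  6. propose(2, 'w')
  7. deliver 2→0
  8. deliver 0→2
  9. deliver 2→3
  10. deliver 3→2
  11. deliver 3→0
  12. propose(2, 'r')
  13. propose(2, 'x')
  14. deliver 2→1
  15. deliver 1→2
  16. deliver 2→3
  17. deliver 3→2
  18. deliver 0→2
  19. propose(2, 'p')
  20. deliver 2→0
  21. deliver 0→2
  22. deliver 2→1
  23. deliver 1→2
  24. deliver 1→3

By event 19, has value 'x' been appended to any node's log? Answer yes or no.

yes

e1 timeout(2): 2[cand,b=6,-]
e2 deliver 2→0: 0[foll,b=6,-]
e3 deliver 0→2: ·
e4 deliver 2→1: 1[foll,b=6,-]
e5 deliver 1→2: 2[lead,b=6,-]
e6 propose(2,'w'): ·
e7 deliver 2→0: 0[foll,b=6,w]
e8 deliver 0→2: ·
e9 deliver 2→3: 3[foll,b=6,-]
e10 deliver 3→2: ·
e11 deliver 3→0: ·
e12 propose(2,'r'): ·
e13 propose(2,'x'): ·
e14 deliver 2→1: 1[foll,b=6,w]
e15 deliver 1→2: ·
e16 deliver 2→3: 3[foll,b=6,w]
e17 deliver 3→2: 2[lead,b=6,x]
e18 deliver 0→2: ·
e19 propose(2,'p'): ·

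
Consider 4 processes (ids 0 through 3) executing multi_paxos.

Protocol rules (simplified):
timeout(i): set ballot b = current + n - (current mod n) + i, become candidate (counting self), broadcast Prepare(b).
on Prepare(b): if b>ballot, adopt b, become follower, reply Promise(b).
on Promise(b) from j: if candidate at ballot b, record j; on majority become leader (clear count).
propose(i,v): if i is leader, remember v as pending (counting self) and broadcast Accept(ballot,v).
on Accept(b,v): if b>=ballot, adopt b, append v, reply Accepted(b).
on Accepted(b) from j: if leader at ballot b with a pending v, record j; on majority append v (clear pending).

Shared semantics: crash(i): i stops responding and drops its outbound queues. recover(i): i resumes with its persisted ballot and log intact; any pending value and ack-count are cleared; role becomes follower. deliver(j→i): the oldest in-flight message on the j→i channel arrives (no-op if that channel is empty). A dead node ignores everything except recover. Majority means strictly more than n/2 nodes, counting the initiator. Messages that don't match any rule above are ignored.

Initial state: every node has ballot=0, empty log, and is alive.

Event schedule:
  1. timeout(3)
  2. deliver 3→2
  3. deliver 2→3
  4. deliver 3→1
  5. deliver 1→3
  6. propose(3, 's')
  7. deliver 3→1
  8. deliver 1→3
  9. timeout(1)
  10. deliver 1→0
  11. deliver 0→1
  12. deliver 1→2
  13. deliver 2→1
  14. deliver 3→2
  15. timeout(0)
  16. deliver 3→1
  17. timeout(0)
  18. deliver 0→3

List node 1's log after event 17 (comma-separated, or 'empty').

[1] timeout(3) → N3(cand b7 [-])
[2] deliver 3→2 → N2(foll b7 [-])
[3] deliver 2→3 → ∅
[4] deliver 3→1 → N1(foll b7 [-])
[5] deliver 1→3 → N3(lead b7 [-])
[6] propose(3,'s') → ∅
[7] deliver 3→1 → N1(foll b7 [s])
[8] deliver 1→3 → ∅
[9] timeout(1) → N1(cand b9 [s])
[10] deliver 1→0 → N0(foll b9 [-])
[11] deliver 0→1 → ∅
[12] deliver 1→2 → N2(foll b9 [-])
[13] deliver 2→1 → N1(lead b9 [s])
[14] deliver 3→2 → ∅
[15] timeout(0) → N0(cand b12 [-])
[16] deliver 3→1 → ∅
[17] timeout(0) → N0(cand b16 [-])

s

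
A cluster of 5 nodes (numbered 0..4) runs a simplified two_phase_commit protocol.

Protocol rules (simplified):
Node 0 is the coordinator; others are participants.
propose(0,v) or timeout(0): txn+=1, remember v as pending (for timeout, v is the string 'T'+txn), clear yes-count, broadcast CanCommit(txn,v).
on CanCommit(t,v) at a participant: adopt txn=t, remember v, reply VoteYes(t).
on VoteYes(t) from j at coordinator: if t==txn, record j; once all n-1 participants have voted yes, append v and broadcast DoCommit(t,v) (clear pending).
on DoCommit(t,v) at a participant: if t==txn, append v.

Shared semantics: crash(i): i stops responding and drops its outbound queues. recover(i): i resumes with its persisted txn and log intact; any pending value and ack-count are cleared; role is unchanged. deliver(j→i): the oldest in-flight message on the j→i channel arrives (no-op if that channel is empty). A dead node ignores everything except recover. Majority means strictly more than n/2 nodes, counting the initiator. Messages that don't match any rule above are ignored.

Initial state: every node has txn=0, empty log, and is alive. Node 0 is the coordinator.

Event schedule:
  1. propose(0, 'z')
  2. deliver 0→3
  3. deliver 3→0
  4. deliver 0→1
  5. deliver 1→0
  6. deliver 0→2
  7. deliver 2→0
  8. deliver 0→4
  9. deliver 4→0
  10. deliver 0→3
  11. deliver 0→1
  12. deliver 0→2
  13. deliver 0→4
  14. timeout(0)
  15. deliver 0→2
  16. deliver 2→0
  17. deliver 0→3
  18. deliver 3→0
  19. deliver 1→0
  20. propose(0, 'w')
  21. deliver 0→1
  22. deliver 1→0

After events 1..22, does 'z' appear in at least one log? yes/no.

yes

step 1 propose(0,'z'): 0={coor,t=1,log=-}
step 2 deliver 0→3: 3={part,t=1,log=-}
step 3 deliver 3→0: —
step 4 deliver 0→1: 1={part,t=1,log=-}
step 5 deliver 1→0: —
step 6 deliver 0→2: 2={part,t=1,log=-}
step 7 deliver 2→0: —
step 8 deliver 0→4: 4={part,t=1,log=-}
step 9 deliver 4→0: 0={coor,t=1,log=z}
step 10 deliver 0→3: 3={part,t=1,log=z}
step 11 deliver 0→1: 1={part,t=1,log=z}
step 12 deliver 0→2: 2={part,t=1,log=z}
step 13 deliver 0→4: 4={part,t=1,log=z}
step 14 timeout(0): 0={coor,t=2,log=z}
step 15 deliver 0→2: 2={part,t=2,log=z}
step 16 deliver 2→0: —
step 17 deliver 0→3: 3={part,t=2,log=z}
step 18 deliver 3→0: —
step 19 deliver 1→0: —
step 20 propose(0,'w'): 0={coor,t=3,log=z}
step 21 deliver 0→1: 1={part,t=2,log=z}
step 22 deliver 1→0: —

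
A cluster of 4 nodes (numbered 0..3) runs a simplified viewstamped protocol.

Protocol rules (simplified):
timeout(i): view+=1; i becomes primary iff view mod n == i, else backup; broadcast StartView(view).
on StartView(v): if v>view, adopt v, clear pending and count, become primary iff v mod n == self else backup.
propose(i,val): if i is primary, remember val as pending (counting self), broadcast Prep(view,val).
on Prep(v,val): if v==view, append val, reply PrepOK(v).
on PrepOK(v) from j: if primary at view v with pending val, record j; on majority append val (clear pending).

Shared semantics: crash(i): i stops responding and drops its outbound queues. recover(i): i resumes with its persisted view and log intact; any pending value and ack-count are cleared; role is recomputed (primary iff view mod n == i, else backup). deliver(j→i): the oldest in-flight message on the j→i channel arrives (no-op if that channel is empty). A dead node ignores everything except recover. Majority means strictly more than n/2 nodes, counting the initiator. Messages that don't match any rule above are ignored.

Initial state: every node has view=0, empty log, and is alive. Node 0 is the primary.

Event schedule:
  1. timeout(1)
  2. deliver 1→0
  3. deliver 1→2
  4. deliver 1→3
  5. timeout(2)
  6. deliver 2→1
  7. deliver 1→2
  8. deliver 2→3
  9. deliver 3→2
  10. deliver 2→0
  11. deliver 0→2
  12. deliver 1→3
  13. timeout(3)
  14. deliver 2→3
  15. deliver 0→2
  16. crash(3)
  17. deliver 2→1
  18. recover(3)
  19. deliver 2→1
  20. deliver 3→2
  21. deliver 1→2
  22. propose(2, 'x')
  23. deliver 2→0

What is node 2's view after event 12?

e1 timeout(1): 1[prim,v=1,-]
e2 deliver 1→0: 0[back,v=1,-]
e3 deliver 1→2: 2[back,v=1,-]
e4 deliver 1→3: 3[back,v=1,-]
e5 timeout(2): 2[prim,v=2,-]
e6 deliver 2→1: 1[back,v=2,-]
e7 deliver 1→2: ·
e8 deliver 2→3: 3[back,v=2,-]
e9 deliver 3→2: ·
e10 deliver 2→0: 0[back,v=2,-]
e11 deliver 0→2: ·
e12 deliver 1→3: ·

2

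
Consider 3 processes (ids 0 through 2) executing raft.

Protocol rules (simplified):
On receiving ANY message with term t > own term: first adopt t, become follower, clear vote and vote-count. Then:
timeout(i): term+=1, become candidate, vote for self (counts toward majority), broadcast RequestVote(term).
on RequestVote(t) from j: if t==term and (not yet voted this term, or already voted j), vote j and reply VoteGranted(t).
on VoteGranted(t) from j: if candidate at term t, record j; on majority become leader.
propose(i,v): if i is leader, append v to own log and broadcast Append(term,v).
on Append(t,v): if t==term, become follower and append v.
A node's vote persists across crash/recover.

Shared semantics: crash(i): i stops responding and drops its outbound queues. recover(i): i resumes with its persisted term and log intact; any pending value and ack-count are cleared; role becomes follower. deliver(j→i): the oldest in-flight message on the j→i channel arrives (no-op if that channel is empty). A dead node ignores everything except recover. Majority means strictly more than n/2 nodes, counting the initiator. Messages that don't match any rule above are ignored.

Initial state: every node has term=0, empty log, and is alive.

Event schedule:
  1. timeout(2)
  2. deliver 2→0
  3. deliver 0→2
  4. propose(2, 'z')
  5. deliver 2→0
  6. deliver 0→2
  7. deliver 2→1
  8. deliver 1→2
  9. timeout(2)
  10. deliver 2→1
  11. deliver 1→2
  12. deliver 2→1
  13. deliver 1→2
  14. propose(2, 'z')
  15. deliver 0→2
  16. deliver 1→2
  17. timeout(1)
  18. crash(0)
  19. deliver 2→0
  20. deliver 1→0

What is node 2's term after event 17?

e1 timeout(2): 2[cand,t=1,-]
e2 deliver 2→0: 0[foll,t=1,-]
e3 deliver 0→2: 2[lead,t=1,-]
e4 propose(2,'z'): 2[lead,t=1,z]
e5 deliver 2→0: 0[foll,t=1,z]
e6 deliver 0→2: ·
e7 deliver 2→1: 1[foll,t=1,-]
e8 deliver 1→2: ·
e9 timeout(2): 2[cand,t=2,z]
e10 deliver 2→1: 1[foll,t=1,z]
e11 deliver 1→2: ·
e12 deliver 2→1: 1[foll,t=2,z]
e13 deliver 1→2: 2[lead,t=2,z]
e14 propose(2,'z'): 2[lead,t=2,z,z]
e15 deliver 0→2: ·
e16 deliver 1→2: ·
e17 timeout(1): 1[cand,t=3,z]

2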